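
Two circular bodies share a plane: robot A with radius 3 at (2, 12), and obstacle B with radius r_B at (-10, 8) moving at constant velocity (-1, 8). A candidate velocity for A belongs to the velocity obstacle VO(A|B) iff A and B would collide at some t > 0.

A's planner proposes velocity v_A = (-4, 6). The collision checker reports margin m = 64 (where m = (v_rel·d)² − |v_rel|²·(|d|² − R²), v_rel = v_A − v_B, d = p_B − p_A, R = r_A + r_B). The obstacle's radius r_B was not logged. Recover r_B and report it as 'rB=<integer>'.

m = 64
d = (-12, -4);  v_rel = (-3, -2),  |v_rel|² = 13
v_rel×d = (-3)·(-4) − (-2)·(-12) = -12
since m = R²·13 − (-12)²:  R² = (144 + 64) / 13 = 16
R = √16 = 4  ⇒  r_B = 4 − 3 = 1

rB=1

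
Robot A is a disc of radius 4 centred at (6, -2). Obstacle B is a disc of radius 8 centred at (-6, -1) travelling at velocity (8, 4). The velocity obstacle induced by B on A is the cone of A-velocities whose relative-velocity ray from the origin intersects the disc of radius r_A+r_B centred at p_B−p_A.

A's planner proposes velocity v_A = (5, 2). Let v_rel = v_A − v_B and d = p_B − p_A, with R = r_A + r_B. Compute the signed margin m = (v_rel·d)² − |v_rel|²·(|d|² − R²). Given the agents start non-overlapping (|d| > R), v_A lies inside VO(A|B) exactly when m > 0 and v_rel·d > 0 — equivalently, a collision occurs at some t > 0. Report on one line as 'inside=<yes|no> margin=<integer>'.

d = (-12, 1),  |d|² = 145;  R = 4+8 = 12,  c = 145−12² = 1
v_rel = (-3, -2),  |v_rel|² = 13;  v_rel·d = (-3)·(-12) + (-2)·(1) = 34
13·t² − 68·t + 1 = 0  ⇒  m = 34² − 13·1 = 1143
m = 1143 > 0,  v_rel·d = 34 > 0  ⇒  inside

inside=yes margin=1143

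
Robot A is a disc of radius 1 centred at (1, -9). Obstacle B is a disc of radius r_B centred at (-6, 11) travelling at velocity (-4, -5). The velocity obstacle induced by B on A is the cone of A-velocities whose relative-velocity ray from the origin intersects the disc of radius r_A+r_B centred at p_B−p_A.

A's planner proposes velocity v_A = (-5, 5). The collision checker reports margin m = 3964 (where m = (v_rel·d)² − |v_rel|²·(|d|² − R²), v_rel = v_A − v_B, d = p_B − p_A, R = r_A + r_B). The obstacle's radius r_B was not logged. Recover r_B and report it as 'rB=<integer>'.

m = 3964
d = (-7, 20);  v_rel = (-1, 10),  |v_rel|² = 101
v_rel×d = (-1)·(20) − (10)·(-7) = 50
since m = R²·101 − 50²:  R² = (2500 + 3964) / 101 = 64
R = √64 = 8  ⇒  r_B = 8 − 1 = 7

rB=7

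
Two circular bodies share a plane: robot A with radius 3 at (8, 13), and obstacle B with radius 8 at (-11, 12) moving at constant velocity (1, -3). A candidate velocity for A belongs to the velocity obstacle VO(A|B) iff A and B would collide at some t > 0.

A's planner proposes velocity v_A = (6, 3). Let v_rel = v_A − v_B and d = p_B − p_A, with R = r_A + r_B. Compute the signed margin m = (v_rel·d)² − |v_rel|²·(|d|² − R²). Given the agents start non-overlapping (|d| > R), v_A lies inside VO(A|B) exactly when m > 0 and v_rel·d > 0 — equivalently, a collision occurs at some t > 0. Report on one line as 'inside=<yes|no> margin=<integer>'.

d = (-19, -1),  |d|² = 362;  R = 3+8 = 11,  c = 362−11² = 241
v_rel = (5, 6),  |v_rel|² = 61;  v_rel·d = (5)·(-19) + (6)·(-1) = -101
61·t² + 202·t + 241 = 0  ⇒  m = (-101)² − 61·241 = -4500
m = -4500 < 0,  v_rel·d = -101 < 0  ⇒  outside

inside=no margin=-4500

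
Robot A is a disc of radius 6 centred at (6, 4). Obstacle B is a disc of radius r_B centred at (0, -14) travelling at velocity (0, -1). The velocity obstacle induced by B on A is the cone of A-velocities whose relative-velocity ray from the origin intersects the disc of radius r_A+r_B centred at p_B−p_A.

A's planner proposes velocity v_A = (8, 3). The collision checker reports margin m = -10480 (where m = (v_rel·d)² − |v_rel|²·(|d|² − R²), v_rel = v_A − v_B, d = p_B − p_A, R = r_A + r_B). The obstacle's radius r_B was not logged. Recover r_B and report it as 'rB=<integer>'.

m = -10480
d = (-6, -18);  v_rel = (8, 4),  |v_rel|² = 80
v_rel×d = (8)·(-18) − (4)·(-6) = -120
since m = R²·80 − (-120)²:  R² = (14400 + -10480) / 80 = 49
R = √49 = 7  ⇒  r_B = 7 − 6 = 1

rB=1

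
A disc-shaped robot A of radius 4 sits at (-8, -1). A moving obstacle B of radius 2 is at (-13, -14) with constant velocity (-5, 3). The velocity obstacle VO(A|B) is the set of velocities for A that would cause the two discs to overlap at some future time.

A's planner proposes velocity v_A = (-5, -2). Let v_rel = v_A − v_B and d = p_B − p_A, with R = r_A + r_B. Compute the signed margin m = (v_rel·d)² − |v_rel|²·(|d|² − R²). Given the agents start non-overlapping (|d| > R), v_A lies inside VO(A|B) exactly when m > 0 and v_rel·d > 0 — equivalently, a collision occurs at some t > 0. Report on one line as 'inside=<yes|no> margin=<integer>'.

d = (-5, -13),  |d|² = 194;  R = 4+2 = 6,  c = 194−6² = 158
v_rel = (0, -5),  |v_rel|² = 25;  v_rel·d = (0)·(-5) + (-5)·(-13) = 65
25·t² − 130·t + 158 = 0  ⇒  m = 65² − 25·158 = 275
m = 275 > 0,  v_rel·d = 65 > 0  ⇒  inside

inside=yes margin=275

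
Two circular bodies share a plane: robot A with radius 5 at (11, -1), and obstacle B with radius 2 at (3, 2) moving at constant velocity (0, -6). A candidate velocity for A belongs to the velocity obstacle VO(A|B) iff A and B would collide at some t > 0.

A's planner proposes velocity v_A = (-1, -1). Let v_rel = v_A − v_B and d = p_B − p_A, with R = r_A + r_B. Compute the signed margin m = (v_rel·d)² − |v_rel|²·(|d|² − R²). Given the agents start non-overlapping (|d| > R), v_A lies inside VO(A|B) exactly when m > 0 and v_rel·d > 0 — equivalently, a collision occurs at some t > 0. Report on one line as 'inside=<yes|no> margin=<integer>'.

d = (-8, 3),  |d|² = 73;  R = 5+2 = 7,  c = 73−7² = 24
v_rel = (-1, 5),  |v_rel|² = 26;  v_rel·d = (-1)·(-8) + (5)·(3) = 23
26·t² − 46·t + 24 = 0  ⇒  m = 23² − 26·24 = -95
m = -95 < 0,  v_rel·d = 23 > 0  ⇒  outside

inside=no margin=-95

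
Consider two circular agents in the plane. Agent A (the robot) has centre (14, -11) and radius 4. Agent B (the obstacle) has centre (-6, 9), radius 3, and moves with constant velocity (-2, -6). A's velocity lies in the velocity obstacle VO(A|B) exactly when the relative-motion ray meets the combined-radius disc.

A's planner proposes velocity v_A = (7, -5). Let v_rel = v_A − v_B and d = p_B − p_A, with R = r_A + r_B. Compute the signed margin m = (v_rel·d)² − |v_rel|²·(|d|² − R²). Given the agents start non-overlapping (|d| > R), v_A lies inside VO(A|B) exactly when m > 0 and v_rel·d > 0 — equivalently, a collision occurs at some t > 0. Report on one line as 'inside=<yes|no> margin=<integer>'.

d = (-20, 20),  |d|² = 800;  R = 4+3 = 7,  c = 800−7² = 751
v_rel = (9, 1),  |v_rel|² = 82;  v_rel·d = (9)·(-20) + (1)·(20) = -160
82·t² + 320·t + 751 = 0  ⇒  m = (-160)² − 82·751 = -35982
m = -35982 < 0,  v_rel·d = -160 < 0  ⇒  outside

inside=no margin=-35982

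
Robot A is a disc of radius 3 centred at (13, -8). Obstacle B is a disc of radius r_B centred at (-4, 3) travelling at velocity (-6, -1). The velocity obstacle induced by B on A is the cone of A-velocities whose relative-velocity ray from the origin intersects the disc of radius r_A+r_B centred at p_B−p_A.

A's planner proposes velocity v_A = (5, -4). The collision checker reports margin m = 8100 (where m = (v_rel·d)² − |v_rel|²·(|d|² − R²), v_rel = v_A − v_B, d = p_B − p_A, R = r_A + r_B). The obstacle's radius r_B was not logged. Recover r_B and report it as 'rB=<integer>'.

m = 8100
d = (-17, 11);  v_rel = (11, -3),  |v_rel|² = 130
v_rel×d = (11)·(11) − (-3)·(-17) = 70
since m = R²·130 − 70²:  R² = (4900 + 8100) / 130 = 100
R = √100 = 10  ⇒  r_B = 10 − 3 = 7

rB=7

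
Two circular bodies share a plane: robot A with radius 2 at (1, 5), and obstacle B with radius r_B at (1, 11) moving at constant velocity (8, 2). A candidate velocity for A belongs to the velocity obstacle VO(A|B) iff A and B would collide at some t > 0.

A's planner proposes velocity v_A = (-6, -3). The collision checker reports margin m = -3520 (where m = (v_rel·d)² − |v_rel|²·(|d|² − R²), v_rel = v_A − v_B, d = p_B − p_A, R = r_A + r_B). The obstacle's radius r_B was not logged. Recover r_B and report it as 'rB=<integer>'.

m = -3520
d = (0, 6);  v_rel = (-14, -5),  |v_rel|² = 221
v_rel×d = (-14)·(6) − (-5)·(0) = -84
since m = R²·221 − (-84)²:  R² = (7056 + -3520) / 221 = 16
R = √16 = 4  ⇒  r_B = 4 − 2 = 2

rB=2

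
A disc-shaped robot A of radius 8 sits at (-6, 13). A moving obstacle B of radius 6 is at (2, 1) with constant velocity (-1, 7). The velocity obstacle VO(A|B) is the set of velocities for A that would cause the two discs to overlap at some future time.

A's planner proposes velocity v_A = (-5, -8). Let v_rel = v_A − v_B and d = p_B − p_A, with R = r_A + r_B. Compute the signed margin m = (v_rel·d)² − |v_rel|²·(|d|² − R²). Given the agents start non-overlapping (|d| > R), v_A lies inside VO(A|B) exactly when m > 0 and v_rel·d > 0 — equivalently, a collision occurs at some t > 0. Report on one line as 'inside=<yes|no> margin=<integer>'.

d = (8, -12),  |d|² = 208;  R = 8+6 = 14,  c = 208−14² = 12
v_rel = (-4, -15),  |v_rel|² = 241;  v_rel·d = (-4)·(8) + (-15)·(-12) = 148
241·t² − 296·t + 12 = 0  ⇒  m = 148² − 241·12 = 19012
m = 19012 > 0,  v_rel·d = 148 > 0  ⇒  inside

inside=yes margin=19012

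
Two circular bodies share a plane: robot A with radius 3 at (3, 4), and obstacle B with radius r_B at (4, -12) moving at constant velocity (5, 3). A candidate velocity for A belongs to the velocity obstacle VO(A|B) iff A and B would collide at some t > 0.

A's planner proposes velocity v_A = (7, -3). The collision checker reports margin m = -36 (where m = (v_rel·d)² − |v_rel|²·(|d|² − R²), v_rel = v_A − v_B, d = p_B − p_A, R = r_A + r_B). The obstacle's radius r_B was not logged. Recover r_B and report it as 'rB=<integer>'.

m = -36
d = (1, -16);  v_rel = (2, -6),  |v_rel|² = 40
v_rel×d = (2)·(-16) − (-6)·(1) = -26
since m = R²·40 − (-26)²:  R² = (676 + -36) / 40 = 16
R = √16 = 4  ⇒  r_B = 4 − 3 = 1

rB=1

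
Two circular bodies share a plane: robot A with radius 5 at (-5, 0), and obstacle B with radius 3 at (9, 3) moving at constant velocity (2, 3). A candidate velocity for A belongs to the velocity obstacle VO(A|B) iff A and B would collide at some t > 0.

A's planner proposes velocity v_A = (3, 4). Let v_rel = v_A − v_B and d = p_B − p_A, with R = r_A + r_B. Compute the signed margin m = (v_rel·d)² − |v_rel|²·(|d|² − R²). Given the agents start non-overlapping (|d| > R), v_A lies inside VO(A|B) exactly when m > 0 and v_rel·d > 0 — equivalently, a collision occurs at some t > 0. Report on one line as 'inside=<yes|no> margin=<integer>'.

d = (14, 3),  |d|² = 205;  R = 5+3 = 8,  c = 205−8² = 141
v_rel = (1, 1),  |v_rel|² = 2;  v_rel·d = (1)·(14) + (1)·(3) = 17
2·t² − 34·t + 141 = 0  ⇒  m = 17² − 2·141 = 7
m = 7 > 0,  v_rel·d = 17 > 0  ⇒  inside

inside=yes margin=7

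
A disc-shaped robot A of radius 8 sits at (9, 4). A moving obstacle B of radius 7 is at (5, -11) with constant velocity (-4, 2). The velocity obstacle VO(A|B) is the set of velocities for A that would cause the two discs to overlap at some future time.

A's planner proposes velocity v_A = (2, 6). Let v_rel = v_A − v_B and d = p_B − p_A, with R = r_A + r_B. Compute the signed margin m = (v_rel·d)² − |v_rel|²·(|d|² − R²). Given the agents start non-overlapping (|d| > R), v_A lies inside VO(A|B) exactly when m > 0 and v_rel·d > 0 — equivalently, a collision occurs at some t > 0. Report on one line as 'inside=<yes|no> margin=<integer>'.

d = (-4, -15),  |d|² = 241;  R = 8+7 = 15,  c = 241−15² = 16
v_rel = (6, 4),  |v_rel|² = 52;  v_rel·d = (6)·(-4) + (4)·(-15) = -84
52·t² + 168·t + 16 = 0  ⇒  m = (-84)² − 52·16 = 6224
m = 6224 > 0,  v_rel·d = -84 < 0  ⇒  outside

inside=no margin=6224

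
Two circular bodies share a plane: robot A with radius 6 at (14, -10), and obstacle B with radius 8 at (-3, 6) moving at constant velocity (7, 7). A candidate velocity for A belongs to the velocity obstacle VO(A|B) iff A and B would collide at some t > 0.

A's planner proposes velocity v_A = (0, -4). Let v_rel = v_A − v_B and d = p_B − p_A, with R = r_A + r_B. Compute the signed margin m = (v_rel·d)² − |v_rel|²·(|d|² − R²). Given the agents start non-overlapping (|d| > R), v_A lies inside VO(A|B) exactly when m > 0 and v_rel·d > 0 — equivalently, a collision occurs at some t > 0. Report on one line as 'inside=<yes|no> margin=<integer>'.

d = (-17, 16),  |d|² = 545;  R = 6+8 = 14,  c = 545−14² = 349
v_rel = (-7, -11),  |v_rel|² = 170;  v_rel·d = (-7)·(-17) + (-11)·(16) = -57
170·t² + 114·t + 349 = 0  ⇒  m = (-57)² − 170·349 = -56081
m = -56081 < 0,  v_rel·d = -57 < 0  ⇒  outside

inside=no margin=-56081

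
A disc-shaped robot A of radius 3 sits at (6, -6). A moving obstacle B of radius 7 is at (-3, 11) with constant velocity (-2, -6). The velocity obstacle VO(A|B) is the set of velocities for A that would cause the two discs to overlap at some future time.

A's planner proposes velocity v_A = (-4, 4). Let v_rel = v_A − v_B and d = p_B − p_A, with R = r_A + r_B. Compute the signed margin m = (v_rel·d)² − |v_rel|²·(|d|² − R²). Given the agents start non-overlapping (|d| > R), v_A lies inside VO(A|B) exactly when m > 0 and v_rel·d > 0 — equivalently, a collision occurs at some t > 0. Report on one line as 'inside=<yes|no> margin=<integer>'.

d = (-9, 17),  |d|² = 370;  R = 3+7 = 10,  c = 370−10² = 270
v_rel = (-2, 10),  |v_rel|² = 104;  v_rel·d = (-2)·(-9) + (10)·(17) = 188
104·t² − 376·t + 270 = 0  ⇒  m = 188² − 104·270 = 7264
m = 7264 > 0,  v_rel·d = 188 > 0  ⇒  inside

inside=yes margin=7264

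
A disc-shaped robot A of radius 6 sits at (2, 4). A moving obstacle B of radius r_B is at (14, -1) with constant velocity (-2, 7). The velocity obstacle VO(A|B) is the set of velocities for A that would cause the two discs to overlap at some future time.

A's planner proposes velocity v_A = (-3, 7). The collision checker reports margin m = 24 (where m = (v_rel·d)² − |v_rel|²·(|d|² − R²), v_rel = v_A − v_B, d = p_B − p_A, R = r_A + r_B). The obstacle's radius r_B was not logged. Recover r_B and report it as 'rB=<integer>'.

m = 24
d = (12, -5);  v_rel = (-1, 0),  |v_rel|² = 1
v_rel×d = (-1)·(-5) − (0)·(12) = 5
since m = R²·1 − 5²:  R² = (25 + 24) / 1 = 49
R = √49 = 7  ⇒  r_B = 7 − 6 = 1

rB=1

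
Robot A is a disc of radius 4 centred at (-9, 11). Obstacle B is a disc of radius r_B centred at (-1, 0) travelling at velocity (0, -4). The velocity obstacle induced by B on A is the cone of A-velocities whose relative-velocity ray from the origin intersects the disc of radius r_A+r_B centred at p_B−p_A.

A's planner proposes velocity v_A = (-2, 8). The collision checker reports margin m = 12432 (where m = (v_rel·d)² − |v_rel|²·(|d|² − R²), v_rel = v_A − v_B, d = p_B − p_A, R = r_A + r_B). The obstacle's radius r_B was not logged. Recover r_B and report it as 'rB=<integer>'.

m = 12432
d = (8, -11);  v_rel = (-2, 12),  |v_rel|² = 148
v_rel×d = (-2)·(-11) − (12)·(8) = -74
since m = R²·148 − (-74)²:  R² = (5476 + 12432) / 148 = 121
R = √121 = 11  ⇒  r_B = 11 − 4 = 7

rB=7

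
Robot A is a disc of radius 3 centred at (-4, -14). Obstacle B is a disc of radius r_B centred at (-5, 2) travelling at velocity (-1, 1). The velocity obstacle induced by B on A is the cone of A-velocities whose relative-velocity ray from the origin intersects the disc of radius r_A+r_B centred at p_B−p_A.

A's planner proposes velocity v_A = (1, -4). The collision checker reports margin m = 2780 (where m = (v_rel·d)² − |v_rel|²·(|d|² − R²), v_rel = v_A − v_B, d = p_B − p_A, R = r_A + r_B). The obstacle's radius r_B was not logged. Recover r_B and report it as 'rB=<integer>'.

m = 2780
d = (-1, 16);  v_rel = (2, -5),  |v_rel|² = 29
v_rel×d = (2)·(16) − (-5)·(-1) = 27
since m = R²·29 − 27²:  R² = (729 + 2780) / 29 = 121
R = √121 = 11  ⇒  r_B = 11 − 3 = 8

rB=8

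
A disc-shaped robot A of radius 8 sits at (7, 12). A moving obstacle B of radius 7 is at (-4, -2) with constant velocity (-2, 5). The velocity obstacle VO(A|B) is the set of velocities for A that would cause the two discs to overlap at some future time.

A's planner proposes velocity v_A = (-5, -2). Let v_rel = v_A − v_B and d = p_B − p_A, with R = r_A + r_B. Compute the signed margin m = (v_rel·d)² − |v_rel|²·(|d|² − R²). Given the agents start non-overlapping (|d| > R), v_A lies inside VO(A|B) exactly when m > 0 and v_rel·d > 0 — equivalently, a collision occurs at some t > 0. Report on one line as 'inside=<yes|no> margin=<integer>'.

d = (-11, -14),  |d|² = 317;  R = 8+7 = 15,  c = 317−15² = 92
v_rel = (-3, -7),  |v_rel|² = 58;  v_rel·d = (-3)·(-11) + (-7)·(-14) = 131
58·t² − 262·t + 92 = 0  ⇒  m = 131² − 58·92 = 11825
m = 11825 > 0,  v_rel·d = 131 > 0  ⇒  inside

inside=yes margin=11825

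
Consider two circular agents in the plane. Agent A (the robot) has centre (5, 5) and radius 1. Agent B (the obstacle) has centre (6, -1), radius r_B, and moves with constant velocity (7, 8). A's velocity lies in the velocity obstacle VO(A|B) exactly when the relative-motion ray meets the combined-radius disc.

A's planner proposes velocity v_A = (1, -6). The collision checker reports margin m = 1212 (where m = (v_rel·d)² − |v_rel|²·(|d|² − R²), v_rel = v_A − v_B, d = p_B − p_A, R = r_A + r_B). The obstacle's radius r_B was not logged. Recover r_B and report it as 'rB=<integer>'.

m = 1212
d = (1, -6);  v_rel = (-6, -14),  |v_rel|² = 232
v_rel×d = (-6)·(-6) − (-14)·(1) = 50
since m = R²·232 − 50²:  R² = (2500 + 1212) / 232 = 16
R = √16 = 4  ⇒  r_B = 4 − 1 = 3

rB=3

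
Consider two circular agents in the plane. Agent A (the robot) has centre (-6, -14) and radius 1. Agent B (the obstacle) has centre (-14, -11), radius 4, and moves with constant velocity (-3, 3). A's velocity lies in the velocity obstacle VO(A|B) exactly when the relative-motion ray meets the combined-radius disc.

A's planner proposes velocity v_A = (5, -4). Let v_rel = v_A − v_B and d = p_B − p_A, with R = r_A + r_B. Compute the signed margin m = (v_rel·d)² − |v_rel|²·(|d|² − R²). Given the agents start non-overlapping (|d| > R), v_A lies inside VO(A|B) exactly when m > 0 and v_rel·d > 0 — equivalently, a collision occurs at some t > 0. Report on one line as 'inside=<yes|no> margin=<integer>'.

d = (-8, 3),  |d|² = 73;  R = 1+4 = 5,  c = 73−5² = 48
v_rel = (8, -7),  |v_rel|² = 113;  v_rel·d = (8)·(-8) + (-7)·(3) = -85
113·t² + 170·t + 48 = 0  ⇒  m = (-85)² − 113·48 = 1801
m = 1801 > 0,  v_rel·d = -85 < 0  ⇒  outside

inside=no margin=1801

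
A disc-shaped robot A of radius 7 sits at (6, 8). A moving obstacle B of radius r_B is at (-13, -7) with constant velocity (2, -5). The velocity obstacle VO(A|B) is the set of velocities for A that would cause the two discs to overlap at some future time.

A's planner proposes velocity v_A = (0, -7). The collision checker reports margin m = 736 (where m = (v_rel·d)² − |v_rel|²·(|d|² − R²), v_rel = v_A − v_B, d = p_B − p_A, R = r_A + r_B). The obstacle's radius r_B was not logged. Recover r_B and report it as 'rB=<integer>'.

m = 736
d = (-19, -15);  v_rel = (-2, -2),  |v_rel|² = 8
v_rel×d = (-2)·(-15) − (-2)·(-19) = -8
since m = R²·8 − (-8)²:  R² = (64 + 736) / 8 = 100
R = √100 = 10  ⇒  r_B = 10 − 7 = 3

rB=3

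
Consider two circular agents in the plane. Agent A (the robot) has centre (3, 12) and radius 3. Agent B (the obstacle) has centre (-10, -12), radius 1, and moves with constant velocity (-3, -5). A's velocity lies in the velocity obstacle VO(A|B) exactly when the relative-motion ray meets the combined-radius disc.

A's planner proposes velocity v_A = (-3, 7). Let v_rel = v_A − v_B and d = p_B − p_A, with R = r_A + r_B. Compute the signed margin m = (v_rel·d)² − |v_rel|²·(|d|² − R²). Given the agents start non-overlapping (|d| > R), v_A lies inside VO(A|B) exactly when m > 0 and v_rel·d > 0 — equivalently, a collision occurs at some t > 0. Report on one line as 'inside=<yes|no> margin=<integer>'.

d = (-13, -24),  |d|² = 745;  R = 3+1 = 4,  c = 745−4² = 729
v_rel = (0, 12),  |v_rel|² = 144;  v_rel·d = (0)·(-13) + (12)·(-24) = -288
144·t² + 576·t + 729 = 0  ⇒  m = (-288)² − 144·729 = -22032
m = -22032 < 0,  v_rel·d = -288 < 0  ⇒  outside

inside=no margin=-22032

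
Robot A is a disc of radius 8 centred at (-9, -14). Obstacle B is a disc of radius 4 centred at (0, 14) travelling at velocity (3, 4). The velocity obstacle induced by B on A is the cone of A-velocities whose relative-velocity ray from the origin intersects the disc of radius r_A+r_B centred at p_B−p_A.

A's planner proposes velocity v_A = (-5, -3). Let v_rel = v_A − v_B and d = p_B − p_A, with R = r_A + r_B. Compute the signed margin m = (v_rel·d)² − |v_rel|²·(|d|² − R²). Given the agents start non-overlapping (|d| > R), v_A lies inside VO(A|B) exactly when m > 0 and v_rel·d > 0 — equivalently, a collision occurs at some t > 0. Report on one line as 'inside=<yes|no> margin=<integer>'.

d = (9, 28),  |d|² = 865;  R = 8+4 = 12,  c = 865−12² = 721
v_rel = (-8, -7),  |v_rel|² = 113;  v_rel·d = (-8)·(9) + (-7)·(28) = -268
113·t² + 536·t + 721 = 0  ⇒  m = (-268)² − 113·721 = -9649
m = -9649 < 0,  v_rel·d = -268 < 0  ⇒  outside

inside=no margin=-9649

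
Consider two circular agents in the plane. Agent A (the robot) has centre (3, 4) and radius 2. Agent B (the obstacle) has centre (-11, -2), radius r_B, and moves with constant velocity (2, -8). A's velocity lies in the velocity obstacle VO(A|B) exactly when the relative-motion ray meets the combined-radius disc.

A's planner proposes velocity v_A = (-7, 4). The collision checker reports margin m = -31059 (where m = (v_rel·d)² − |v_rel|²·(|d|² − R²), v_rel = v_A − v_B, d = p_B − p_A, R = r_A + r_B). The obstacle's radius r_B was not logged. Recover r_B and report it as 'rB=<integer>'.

m = -31059
d = (-14, -6);  v_rel = (-9, 12),  |v_rel|² = 225
v_rel×d = (-9)·(-6) − (12)·(-14) = 222
since m = R²·225 − 222²:  R² = (49284 + -31059) / 225 = 81
R = √81 = 9  ⇒  r_B = 9 − 2 = 7

rB=7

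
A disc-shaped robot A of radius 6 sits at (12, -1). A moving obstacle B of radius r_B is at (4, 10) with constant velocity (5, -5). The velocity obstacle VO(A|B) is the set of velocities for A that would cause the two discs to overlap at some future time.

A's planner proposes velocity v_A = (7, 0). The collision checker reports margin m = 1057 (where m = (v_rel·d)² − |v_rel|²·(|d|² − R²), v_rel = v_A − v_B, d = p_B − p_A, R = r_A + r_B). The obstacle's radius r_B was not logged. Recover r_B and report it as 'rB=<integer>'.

m = 1057
d = (-8, 11);  v_rel = (2, 5),  |v_rel|² = 29
v_rel×d = (2)·(11) − (5)·(-8) = 62
since m = R²·29 − 62²:  R² = (3844 + 1057) / 29 = 169
R = √169 = 13  ⇒  r_B = 13 − 6 = 7

rB=7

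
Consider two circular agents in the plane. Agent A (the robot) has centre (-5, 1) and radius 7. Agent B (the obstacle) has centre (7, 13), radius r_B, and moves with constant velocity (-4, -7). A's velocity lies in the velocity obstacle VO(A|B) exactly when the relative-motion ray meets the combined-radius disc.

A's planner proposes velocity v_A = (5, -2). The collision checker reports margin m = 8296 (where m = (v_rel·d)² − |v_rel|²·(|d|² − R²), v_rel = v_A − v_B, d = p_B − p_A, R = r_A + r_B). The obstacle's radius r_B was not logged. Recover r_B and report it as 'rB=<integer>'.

m = 8296
d = (12, 12);  v_rel = (9, 5),  |v_rel|² = 106
v_rel×d = (9)·(12) − (5)·(12) = 48
since m = R²·106 − 48²:  R² = (2304 + 8296) / 106 = 100
R = √100 = 10  ⇒  r_B = 10 − 7 = 3

rB=3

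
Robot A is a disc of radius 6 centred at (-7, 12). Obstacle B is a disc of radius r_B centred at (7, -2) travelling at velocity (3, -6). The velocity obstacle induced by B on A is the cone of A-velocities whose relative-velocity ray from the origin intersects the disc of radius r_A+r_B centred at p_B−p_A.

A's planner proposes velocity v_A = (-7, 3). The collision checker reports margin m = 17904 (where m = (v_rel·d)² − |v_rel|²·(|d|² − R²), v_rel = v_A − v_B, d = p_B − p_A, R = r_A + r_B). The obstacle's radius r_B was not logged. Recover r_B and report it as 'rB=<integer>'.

m = 17904
d = (14, -14);  v_rel = (-10, 9),  |v_rel|² = 181
v_rel×d = (-10)·(-14) − (9)·(14) = 14
since m = R²·181 − 14²:  R² = (196 + 17904) / 181 = 100
R = √100 = 10  ⇒  r_B = 10 − 6 = 4

rB=4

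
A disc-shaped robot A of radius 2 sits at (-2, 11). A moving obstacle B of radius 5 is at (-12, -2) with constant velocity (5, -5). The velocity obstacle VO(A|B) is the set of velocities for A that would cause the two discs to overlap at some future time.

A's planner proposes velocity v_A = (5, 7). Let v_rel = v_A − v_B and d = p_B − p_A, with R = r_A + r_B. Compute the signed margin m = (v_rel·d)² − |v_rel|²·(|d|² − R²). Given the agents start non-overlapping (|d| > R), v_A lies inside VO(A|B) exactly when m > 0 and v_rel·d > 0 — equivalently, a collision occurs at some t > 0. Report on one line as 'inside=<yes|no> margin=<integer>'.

d = (-10, -13),  |d|² = 269;  R = 2+5 = 7,  c = 269−7² = 220
v_rel = (0, 12),  |v_rel|² = 144;  v_rel·d = (0)·(-10) + (12)·(-13) = -156
144·t² + 312·t + 220 = 0  ⇒  m = (-156)² − 144·220 = -7344
m = -7344 < 0,  v_rel·d = -156 < 0  ⇒  outside

inside=no margin=-7344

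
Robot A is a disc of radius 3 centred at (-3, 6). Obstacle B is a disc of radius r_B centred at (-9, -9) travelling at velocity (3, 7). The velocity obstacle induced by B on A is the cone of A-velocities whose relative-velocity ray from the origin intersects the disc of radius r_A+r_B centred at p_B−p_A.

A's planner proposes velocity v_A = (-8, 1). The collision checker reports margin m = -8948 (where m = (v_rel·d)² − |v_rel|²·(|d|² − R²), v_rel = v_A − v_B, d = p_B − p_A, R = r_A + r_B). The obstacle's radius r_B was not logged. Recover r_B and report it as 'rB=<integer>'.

m = -8948
d = (-6, -15);  v_rel = (-11, -6),  |v_rel|² = 157
v_rel×d = (-11)·(-15) − (-6)·(-6) = 129
since m = R²·157 − 129²:  R² = (16641 + -8948) / 157 = 49
R = √49 = 7  ⇒  r_B = 7 − 3 = 4

rB=4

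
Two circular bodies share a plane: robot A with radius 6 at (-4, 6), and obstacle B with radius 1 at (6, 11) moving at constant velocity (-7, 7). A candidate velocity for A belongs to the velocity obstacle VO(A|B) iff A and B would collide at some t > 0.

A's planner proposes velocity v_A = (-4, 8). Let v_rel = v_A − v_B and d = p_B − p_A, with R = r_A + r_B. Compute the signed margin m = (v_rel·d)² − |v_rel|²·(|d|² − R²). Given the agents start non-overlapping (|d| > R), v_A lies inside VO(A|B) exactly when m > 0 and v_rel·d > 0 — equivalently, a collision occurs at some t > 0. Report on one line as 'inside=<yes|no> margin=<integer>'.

d = (10, 5),  |d|² = 125;  R = 6+1 = 7,  c = 125−7² = 76
v_rel = (3, 1),  |v_rel|² = 10;  v_rel·d = (3)·(10) + (1)·(5) = 35
10·t² − 70·t + 76 = 0  ⇒  m = 35² − 10·76 = 465
m = 465 > 0,  v_rel·d = 35 > 0  ⇒  inside

inside=yes margin=465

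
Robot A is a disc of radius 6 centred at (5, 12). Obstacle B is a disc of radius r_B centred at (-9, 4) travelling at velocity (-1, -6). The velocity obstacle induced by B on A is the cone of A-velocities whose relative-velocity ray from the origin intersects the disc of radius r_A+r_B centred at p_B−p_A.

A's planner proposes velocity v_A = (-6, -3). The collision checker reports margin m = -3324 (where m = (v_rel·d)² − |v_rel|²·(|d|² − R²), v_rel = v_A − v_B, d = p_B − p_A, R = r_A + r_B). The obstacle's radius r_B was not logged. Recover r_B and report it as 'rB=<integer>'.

m = -3324
d = (-14, -8);  v_rel = (-5, 3),  |v_rel|² = 34
v_rel×d = (-5)·(-8) − (3)·(-14) = 82
since m = R²·34 − 82²:  R² = (6724 + -3324) / 34 = 100
R = √100 = 10  ⇒  r_B = 10 − 6 = 4

rB=4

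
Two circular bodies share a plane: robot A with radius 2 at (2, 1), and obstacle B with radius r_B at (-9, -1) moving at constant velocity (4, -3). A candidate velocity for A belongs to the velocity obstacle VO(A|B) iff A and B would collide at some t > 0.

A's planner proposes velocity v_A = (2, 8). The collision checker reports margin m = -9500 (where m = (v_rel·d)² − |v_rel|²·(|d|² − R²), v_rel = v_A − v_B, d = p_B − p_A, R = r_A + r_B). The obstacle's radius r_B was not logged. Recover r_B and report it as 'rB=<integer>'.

m = -9500
d = (-11, -2);  v_rel = (-2, 11),  |v_rel|² = 125
v_rel×d = (-2)·(-2) − (11)·(-11) = 125
since m = R²·125 − 125²:  R² = (15625 + -9500) / 125 = 49
R = √49 = 7  ⇒  r_B = 7 − 2 = 5

rB=5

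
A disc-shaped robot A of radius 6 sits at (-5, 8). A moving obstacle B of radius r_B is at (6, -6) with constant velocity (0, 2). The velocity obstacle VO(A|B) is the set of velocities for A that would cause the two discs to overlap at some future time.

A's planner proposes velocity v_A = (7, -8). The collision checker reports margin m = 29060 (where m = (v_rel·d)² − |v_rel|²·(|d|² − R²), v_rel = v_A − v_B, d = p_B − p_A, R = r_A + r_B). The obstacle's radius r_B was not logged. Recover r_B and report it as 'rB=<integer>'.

m = 29060
d = (11, -14);  v_rel = (7, -10),  |v_rel|² = 149
v_rel×d = (7)·(-14) − (-10)·(11) = 12
since m = R²·149 − 12²:  R² = (144 + 29060) / 149 = 196
R = √196 = 14  ⇒  r_B = 14 − 6 = 8

rB=8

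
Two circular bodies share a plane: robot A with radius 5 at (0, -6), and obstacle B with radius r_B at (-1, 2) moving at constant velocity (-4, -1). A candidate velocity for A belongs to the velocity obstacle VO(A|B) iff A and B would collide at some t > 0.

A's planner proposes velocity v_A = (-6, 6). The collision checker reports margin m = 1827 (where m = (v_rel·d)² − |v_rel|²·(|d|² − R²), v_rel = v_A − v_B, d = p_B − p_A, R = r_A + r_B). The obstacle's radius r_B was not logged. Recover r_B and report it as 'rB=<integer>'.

m = 1827
d = (-1, 8);  v_rel = (-2, 7),  |v_rel|² = 53
v_rel×d = (-2)·(8) − (7)·(-1) = -9
since m = R²·53 − (-9)²:  R² = (81 + 1827) / 53 = 36
R = √36 = 6  ⇒  r_B = 6 − 5 = 1

rB=1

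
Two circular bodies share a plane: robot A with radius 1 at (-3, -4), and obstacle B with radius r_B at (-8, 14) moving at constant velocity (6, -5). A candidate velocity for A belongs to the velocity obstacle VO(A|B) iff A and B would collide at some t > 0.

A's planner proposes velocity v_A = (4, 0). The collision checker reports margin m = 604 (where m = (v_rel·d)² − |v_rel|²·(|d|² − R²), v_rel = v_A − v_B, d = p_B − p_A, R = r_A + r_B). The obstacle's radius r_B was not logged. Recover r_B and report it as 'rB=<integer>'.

m = 604
d = (-5, 18);  v_rel = (-2, 5),  |v_rel|² = 29
v_rel×d = (-2)·(18) − (5)·(-5) = -11
since m = R²·29 − (-11)²:  R² = (121 + 604) / 29 = 25
R = √25 = 5  ⇒  r_B = 5 − 1 = 4

rB=4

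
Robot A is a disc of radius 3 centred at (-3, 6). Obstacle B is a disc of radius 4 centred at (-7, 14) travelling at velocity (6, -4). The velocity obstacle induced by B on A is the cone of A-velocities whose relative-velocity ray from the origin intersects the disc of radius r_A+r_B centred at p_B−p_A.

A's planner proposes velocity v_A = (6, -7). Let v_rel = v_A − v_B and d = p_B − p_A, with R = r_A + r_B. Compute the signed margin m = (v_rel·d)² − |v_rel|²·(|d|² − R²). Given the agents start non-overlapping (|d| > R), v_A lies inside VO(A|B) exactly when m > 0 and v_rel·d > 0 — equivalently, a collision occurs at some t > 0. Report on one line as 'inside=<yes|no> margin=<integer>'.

d = (-4, 8),  |d|² = 80;  R = 3+4 = 7,  c = 80−7² = 31
v_rel = (0, -3),  |v_rel|² = 9;  v_rel·d = (0)·(-4) + (-3)·(8) = -24
9·t² + 48·t + 31 = 0  ⇒  m = (-24)² − 9·31 = 297
m = 297 > 0,  v_rel·d = -24 < 0  ⇒  outside

inside=no margin=297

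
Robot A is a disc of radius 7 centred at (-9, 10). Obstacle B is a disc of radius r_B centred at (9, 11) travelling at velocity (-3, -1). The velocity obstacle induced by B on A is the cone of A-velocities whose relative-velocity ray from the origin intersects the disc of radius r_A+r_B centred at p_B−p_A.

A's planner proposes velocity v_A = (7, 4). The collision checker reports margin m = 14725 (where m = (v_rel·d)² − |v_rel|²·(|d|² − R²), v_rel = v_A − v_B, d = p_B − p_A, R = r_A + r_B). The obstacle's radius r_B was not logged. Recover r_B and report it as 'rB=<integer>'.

m = 14725
d = (18, 1);  v_rel = (10, 5),  |v_rel|² = 125
v_rel×d = (10)·(1) − (5)·(18) = -80
since m = R²·125 − (-80)²:  R² = (6400 + 14725) / 125 = 169
R = √169 = 13  ⇒  r_B = 13 − 7 = 6

rB=6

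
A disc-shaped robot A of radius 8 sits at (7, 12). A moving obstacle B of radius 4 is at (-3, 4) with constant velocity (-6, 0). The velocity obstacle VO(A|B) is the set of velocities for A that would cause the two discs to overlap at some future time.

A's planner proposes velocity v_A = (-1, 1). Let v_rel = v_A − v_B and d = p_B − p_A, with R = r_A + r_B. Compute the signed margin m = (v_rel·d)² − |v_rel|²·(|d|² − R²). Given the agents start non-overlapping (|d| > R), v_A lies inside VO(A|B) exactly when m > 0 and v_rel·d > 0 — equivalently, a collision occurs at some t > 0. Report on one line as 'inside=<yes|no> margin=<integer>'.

d = (-10, -8),  |d|² = 164;  R = 8+4 = 12,  c = 164−12² = 20
v_rel = (5, 1),  |v_rel|² = 26;  v_rel·d = (5)·(-10) + (1)·(-8) = -58
26·t² + 116·t + 20 = 0  ⇒  m = (-58)² − 26·20 = 2844
m = 2844 > 0,  v_rel·d = -58 < 0  ⇒  outside

inside=no margin=2844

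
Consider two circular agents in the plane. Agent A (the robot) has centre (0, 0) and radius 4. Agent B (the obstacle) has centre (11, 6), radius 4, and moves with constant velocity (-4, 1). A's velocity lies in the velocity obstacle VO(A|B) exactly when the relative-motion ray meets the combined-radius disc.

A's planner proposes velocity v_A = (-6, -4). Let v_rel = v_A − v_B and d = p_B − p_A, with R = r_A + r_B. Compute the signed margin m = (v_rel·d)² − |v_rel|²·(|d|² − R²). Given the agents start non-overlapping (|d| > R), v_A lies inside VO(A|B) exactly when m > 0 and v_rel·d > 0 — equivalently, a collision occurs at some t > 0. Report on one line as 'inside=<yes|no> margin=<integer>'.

d = (11, 6),  |d|² = 157;  R = 4+4 = 8,  c = 157−8² = 93
v_rel = (-2, -5),  |v_rel|² = 29;  v_rel·d = (-2)·(11) + (-5)·(6) = -52
29·t² + 104·t + 93 = 0  ⇒  m = (-52)² − 29·93 = 7
m = 7 > 0,  v_rel·d = -52 < 0  ⇒  outside

inside=no margin=7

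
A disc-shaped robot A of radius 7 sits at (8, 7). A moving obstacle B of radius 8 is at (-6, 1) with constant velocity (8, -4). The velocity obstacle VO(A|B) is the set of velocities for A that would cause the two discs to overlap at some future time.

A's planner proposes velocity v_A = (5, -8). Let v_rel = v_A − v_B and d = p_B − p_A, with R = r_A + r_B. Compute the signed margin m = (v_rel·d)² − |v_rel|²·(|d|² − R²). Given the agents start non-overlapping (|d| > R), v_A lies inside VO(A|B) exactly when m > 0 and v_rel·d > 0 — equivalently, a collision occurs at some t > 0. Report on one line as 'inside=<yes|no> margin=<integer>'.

d = (-14, -6),  |d|² = 232;  R = 7+8 = 15,  c = 232−15² = 7
v_rel = (-3, -4),  |v_rel|² = 25;  v_rel·d = (-3)·(-14) + (-4)·(-6) = 66
25·t² − 132·t + 7 = 0  ⇒  m = 66² − 25·7 = 4181
m = 4181 > 0,  v_rel·d = 66 > 0  ⇒  inside

inside=yes margin=4181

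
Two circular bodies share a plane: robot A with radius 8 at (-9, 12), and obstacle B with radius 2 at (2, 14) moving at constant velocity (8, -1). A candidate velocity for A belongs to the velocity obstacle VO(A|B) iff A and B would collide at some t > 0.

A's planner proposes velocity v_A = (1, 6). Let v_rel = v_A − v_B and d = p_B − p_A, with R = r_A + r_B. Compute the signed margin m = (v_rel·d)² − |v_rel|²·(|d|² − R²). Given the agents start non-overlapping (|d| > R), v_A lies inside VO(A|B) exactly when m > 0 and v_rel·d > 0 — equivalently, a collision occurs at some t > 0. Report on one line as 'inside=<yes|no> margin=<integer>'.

d = (11, 2),  |d|² = 125;  R = 8+2 = 10,  c = 125−10² = 25
v_rel = (-7, 7),  |v_rel|² = 98;  v_rel·d = (-7)·(11) + (7)·(2) = -63
98·t² + 126·t + 25 = 0  ⇒  m = (-63)² − 98·25 = 1519
m = 1519 > 0,  v_rel·d = -63 < 0  ⇒  outside

inside=no margin=1519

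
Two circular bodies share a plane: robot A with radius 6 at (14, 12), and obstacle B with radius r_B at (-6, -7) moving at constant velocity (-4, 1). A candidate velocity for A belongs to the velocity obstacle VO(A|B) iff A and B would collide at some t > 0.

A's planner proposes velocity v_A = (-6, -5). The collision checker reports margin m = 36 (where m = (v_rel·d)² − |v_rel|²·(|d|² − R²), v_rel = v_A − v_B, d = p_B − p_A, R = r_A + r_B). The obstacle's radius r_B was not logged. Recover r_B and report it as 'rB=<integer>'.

m = 36
d = (-20, -19);  v_rel = (-2, -6),  |v_rel|² = 40
v_rel×d = (-2)·(-19) − (-6)·(-20) = -82
since m = R²·40 − (-82)²:  R² = (6724 + 36) / 40 = 169
R = √169 = 13  ⇒  r_B = 13 − 6 = 7

rB=7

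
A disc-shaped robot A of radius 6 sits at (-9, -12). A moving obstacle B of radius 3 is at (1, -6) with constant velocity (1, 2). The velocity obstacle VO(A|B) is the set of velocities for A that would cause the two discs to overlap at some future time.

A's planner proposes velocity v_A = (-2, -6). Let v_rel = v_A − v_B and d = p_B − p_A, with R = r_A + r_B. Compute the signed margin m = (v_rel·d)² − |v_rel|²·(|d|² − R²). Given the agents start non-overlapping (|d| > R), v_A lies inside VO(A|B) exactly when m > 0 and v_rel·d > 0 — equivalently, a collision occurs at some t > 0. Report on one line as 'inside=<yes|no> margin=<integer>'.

d = (10, 6),  |d|² = 136;  R = 6+3 = 9,  c = 136−9² = 55
v_rel = (-3, -8),  |v_rel|² = 73;  v_rel·d = (-3)·(10) + (-8)·(6) = -78
73·t² + 156·t + 55 = 0  ⇒  m = (-78)² − 73·55 = 2069
m = 2069 > 0,  v_rel·d = -78 < 0  ⇒  outside

inside=no margin=2069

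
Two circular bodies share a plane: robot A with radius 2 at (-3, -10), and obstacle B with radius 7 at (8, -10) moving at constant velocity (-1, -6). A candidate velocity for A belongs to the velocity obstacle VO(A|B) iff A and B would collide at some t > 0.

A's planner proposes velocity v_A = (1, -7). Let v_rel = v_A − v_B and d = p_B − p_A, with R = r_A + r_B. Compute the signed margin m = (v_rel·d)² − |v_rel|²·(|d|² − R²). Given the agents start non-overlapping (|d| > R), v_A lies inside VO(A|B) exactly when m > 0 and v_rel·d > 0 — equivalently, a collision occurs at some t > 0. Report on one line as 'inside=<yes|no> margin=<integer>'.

d = (11, 0),  |d|² = 121;  R = 2+7 = 9,  c = 121−9² = 40
v_rel = (2, -1),  |v_rel|² = 5;  v_rel·d = (2)·(11) + (-1)·(0) = 22
5·t² − 44·t + 40 = 0  ⇒  m = 22² − 5·40 = 284
m = 284 > 0,  v_rel·d = 22 > 0  ⇒  inside

inside=yes margin=284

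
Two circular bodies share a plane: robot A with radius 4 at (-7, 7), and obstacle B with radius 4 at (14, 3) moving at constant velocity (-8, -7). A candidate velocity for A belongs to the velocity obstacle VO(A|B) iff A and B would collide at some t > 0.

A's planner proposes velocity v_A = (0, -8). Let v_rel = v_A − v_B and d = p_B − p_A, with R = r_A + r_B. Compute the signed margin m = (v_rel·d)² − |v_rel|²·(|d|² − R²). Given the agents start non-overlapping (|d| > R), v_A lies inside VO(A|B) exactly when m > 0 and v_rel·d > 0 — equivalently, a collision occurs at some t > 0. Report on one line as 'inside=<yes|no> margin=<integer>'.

d = (21, -4),  |d|² = 457;  R = 4+4 = 8,  c = 457−8² = 393
v_rel = (8, -1),  |v_rel|² = 65;  v_rel·d = (8)·(21) + (-1)·(-4) = 172
65·t² − 344·t + 393 = 0  ⇒  m = 172² − 65·393 = 4039
m = 4039 > 0,  v_rel·d = 172 > 0  ⇒  inside

inside=yes margin=4039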